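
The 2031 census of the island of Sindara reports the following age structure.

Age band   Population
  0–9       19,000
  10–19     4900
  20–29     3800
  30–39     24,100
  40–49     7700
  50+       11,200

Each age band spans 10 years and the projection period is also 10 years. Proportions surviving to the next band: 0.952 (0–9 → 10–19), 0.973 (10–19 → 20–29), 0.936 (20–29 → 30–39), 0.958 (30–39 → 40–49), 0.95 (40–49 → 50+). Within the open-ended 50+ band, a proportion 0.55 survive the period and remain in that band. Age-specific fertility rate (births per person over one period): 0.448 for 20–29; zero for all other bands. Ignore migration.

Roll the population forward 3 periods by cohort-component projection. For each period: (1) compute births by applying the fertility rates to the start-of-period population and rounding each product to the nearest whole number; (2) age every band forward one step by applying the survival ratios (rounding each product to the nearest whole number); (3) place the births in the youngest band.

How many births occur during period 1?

1702

Period 1:
Births: 3800 × 0.448 = 1702
10–19: 19000 × 0.952 = 18088
20–29: 4900 × 0.973 = 4768
30–39: 3800 × 0.936 = 3557
40–49: 24100 × 0.958 = 23088
50+: 7700 × 0.95 + 11200 × 0.55 = 7315 + 6160 = 13475
Giving 1702 / 18088 / 4768 / 3557 / 23088 / 13475.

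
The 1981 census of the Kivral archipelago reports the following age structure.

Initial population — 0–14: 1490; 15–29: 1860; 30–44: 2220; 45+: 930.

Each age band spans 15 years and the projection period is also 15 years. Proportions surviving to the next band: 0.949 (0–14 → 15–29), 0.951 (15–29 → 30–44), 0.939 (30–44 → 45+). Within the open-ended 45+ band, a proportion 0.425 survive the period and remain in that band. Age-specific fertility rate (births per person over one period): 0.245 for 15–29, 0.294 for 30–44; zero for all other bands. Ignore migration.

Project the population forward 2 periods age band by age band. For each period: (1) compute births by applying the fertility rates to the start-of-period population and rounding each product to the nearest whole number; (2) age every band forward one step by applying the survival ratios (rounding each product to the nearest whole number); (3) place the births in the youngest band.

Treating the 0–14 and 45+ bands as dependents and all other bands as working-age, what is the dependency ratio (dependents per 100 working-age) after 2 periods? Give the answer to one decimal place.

149.4

Numbering the groups 1..4 from youngest to oldest:
After projecting period 1:
Births: 1860 × 0.245 = 456  |  2220 × 0.294 = 653 → 1109
Group 2: 1490 × 0.949 = 1414
Group 3: 1860 × 0.951 = 1769
Group 4: 2220 × 0.939 + 930 × 0.425 = 2085 + 395 = 2480
→ [1109, 1414, 1769, 2480]
After projecting period 2:
Births: 1414 × 0.245 = 346  |  1769 × 0.294 = 520 → 866
Group 2: 1109 × 0.949 = 1052
Group 3: 1414 × 0.951 = 1345
Group 4: 1769 × 0.939 + 2480 × 0.425 = 1661 + 1054 = 2715
→ [866, 1052, 1345, 2715]
Dependents (band 0–14 + band 45+) = 866 + 2715 = 3581; working-age = 2397; ratio = 3581/2397 × 100 = 149.4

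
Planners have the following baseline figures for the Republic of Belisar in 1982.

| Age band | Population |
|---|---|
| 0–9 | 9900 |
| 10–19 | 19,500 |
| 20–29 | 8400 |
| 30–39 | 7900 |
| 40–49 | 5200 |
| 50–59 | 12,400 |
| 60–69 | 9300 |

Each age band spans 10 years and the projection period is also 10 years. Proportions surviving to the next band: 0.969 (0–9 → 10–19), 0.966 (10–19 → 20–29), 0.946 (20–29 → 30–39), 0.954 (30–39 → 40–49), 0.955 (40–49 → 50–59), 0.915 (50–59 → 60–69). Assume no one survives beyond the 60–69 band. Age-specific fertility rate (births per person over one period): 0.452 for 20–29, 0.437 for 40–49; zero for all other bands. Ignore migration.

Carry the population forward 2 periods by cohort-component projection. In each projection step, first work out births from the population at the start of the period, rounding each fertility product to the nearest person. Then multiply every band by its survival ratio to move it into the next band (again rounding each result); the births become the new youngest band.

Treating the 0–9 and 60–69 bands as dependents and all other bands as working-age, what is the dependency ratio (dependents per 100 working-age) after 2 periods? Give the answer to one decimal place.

Let band 1 be 0–9 through band 7 = 60–69.
Period 1.
Births: 8400 × 0.452 = 3797, 5200 × 0.437 = 2272 → total 6069
Band 2: 9900 × 0.969 = 9593
Band 3: 19500 × 0.966 = 18837
Band 4: 8400 × 0.946 = 7946
Band 5: 7900 × 0.954 = 7537
Band 6: 5200 × 0.955 = 4966
Band 7: 12400 × 0.915 = 11346
End of period: [6069, 9593, 18837, 7946, 7537, 4966, 11346]
Period 2.
Births: 18837 × 0.452 = 8514, 7537 × 0.437 = 3294 → total 11808
Band 2: 6069 × 0.969 = 5881
Band 3: 9593 × 0.966 = 9267
Band 4: 18837 × 0.946 = 17820
Band 5: 7946 × 0.954 = 7580
Band 6: 7537 × 0.955 = 7198
Band 7: 4966 × 0.915 = 4544
End of period: [11808, 5881, 9267, 17820, 7580, 7198, 4544]
Dependents (band 0–9 + band 60–69) = 11808 + 4544 = 16352; working-age = 47746; ratio = 16352/47746 × 100 = 34.2

34.2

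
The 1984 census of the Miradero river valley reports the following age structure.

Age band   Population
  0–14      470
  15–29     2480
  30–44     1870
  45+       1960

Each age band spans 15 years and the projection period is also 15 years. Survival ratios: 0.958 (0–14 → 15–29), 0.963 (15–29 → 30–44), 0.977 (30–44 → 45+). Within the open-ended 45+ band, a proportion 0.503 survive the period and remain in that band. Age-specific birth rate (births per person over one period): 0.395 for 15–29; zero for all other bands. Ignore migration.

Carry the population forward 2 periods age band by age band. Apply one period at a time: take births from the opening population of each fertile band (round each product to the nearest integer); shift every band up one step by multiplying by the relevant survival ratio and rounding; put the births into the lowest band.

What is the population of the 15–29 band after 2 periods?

939

Numbering the groups 1..4 from youngest to oldest:
Period 1:
Births: 2480 * 0.395 = 980
Group 2: 470 * 0.958 = 450
Group 3: 2480 * 0.963 = 2388
Group 4: 1870 * 0.977 + 1960 * 0.503 = 1827 + 986 = 2813
→ [980, 450, 2388, 2813]
Period 2:
Births: 450 * 0.395 = 178
Group 2: 980 * 0.958 = 939
Group 3: 450 * 0.963 = 433
Group 4: 2388 * 0.977 + 2813 * 0.503 = 2333 + 1415 = 3748
→ [178, 939, 433, 3748]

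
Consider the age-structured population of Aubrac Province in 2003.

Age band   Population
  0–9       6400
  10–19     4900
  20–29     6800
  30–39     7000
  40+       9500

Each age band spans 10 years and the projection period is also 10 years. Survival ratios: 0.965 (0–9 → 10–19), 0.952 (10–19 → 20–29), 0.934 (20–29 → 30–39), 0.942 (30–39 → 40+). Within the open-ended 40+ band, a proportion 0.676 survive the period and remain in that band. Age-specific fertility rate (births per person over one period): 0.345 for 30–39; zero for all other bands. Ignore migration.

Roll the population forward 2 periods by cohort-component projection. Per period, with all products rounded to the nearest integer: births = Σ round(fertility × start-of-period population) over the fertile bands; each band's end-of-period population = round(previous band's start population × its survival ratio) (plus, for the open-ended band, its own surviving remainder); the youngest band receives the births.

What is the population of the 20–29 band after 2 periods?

Period 1:
Births: 7000 * 0.345 = 2415
10–19: 6400 * 0.965 = 6176
20–29: 4900 * 0.952 = 4665
30–39: 6800 * 0.934 = 6351
40+: 7000 * 0.942 + 9500 * 0.676 = 6594 + 6422 = 13016
→ [2415, 6176, 4665, 6351, 13016]
Period 2:
Births: 6351 * 0.345 = 2191
10–19: 2415 * 0.965 = 2330
20–29: 6176 * 0.952 = 5880
30–39: 4665 * 0.934 = 4357
40+: 6351 * 0.942 + 13016 * 0.676 = 5983 + 8799 = 14782
→ [2191, 2330, 5880, 4357, 14782]

5880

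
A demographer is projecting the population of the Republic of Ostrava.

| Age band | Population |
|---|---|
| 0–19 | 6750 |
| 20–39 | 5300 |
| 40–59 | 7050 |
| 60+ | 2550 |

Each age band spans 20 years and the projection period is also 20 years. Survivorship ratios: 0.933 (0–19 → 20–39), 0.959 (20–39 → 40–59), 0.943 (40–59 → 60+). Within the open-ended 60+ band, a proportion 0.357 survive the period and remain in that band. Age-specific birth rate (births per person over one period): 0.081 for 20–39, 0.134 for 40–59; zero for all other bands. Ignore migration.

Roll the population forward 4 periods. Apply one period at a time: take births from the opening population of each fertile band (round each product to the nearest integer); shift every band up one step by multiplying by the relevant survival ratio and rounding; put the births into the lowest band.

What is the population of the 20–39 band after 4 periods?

852

Numbering the groups 1..4 from youngest to oldest:
Period 1.
Births: 5300 × 0.081 = 429, 7050 × 0.134 = 945 ⇒ total 1374
Group 2: 6750 × 0.933 = 6298
Group 3: 5300 × 0.959 = 5083
Group 4: 7050 × 0.943 + 2550 × 0.357 = 6648 + 910 = 7558
End of period: [1374, 6298, 5083, 7558]
Period 2.
Births: 6298 × 0.081 = 510, 5083 × 0.134 = 681 ⇒ total 1191
Group 2: 1374 × 0.933 = 1282
Group 3: 6298 × 0.959 = 6040
Group 4: 5083 × 0.943 + 7558 × 0.357 = 4793 + 2698 = 7491
End of period: [1191, 1282, 6040, 7491]
Period 3.
Births: 1282 × 0.081 = 104, 6040 × 0.134 = 809 ⇒ total 913
Group 2: 1191 × 0.933 = 1111
Group 3: 1282 × 0.959 = 1229
Group 4: 6040 × 0.943 + 7491 × 0.357 = 5696 + 2674 = 8370
End of period: [913, 1111, 1229, 8370]
Period 4.
Births: 1111 × 0.081 = 90, 1229 × 0.134 = 165 ⇒ total 255
Group 2: 913 × 0.933 = 852
Group 3: 1111 × 0.959 = 1065
Group 4: 1229 × 0.943 + 8370 × 0.357 = 1159 + 2988 = 4147
End of period: [255, 852, 1065, 4147]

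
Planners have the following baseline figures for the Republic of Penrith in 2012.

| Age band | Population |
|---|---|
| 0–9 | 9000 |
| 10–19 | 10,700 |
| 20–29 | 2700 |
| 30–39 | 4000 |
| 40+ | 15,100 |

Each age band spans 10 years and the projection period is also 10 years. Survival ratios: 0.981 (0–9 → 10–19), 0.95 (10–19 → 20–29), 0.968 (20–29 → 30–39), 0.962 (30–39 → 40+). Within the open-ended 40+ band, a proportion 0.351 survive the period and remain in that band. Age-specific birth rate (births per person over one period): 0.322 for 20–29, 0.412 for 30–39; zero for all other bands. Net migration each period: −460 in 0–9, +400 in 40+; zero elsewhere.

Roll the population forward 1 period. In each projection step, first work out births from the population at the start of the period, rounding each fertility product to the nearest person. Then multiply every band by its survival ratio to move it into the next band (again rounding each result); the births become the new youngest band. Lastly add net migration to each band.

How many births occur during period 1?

2517

Call the bands 1 to 5, youngest first.
Period 1.
Births: 2700 * 0.322 = 869, 4000 * 0.412 = 1648 → 2517
Band 2: 9000 * 0.981 = 8829
Band 3: 10700 * 0.95 = 10165
Band 4: 2700 * 0.968 = 2614
Band 5: 4000 * 0.962 + 15100 * 0.351 = 3848 + 5300 = 9148
Net migration: Band 1 − 460 → 2057; Band 5 + 400 → 9548
→ [2057, 8829, 10165, 2614, 9548]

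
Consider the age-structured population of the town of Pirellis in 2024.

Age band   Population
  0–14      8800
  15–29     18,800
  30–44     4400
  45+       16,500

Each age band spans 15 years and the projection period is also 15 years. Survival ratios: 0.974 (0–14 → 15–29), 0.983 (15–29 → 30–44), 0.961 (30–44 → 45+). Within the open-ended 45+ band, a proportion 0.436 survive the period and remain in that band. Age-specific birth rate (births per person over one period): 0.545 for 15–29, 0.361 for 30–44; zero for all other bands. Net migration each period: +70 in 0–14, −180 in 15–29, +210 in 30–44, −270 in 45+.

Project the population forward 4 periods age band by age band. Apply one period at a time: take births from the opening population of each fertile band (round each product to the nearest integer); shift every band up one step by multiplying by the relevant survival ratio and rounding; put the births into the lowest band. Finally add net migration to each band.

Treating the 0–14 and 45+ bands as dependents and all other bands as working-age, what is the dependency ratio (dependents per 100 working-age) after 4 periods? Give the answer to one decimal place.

After projecting period 1:
Births: 18800 * 0.545 = 10246, 4400 * 0.361 = 1588 → total 11834
15–29: 8800 * 0.974 = 8571
30–44: 18800 * 0.983 = 18480
45+: 4400 * 0.961 + 16500 * 0.436 = 4228 + 7194 = 11422
Net migration: 0–14 + 70 → 11904; 15–29 − 180 → 8391; 30–44 + 210 → 18690; 45+ − 270 → 11152
→ [11904, 8391, 18690, 11152]
After projecting period 2:
Births: 8391 * 0.545 = 4573, 18690 * 0.361 = 6747 → total 11320
15–29: 11904 * 0.974 = 11594
30–44: 8391 * 0.983 = 8248
45+: 18690 * 0.961 + 11152 * 0.436 = 17961 + 4862 = 22823
Net migration: 0–14 + 70 → 11390; 15–29 − 180 → 11414; 30–44 + 210 → 8458; 45+ − 270 → 22553
→ [11390, 11414, 8458, 22553]
After projecting period 3:
Births: 11414 * 0.545 = 6221, 8458 * 0.361 = 3053 → total 9274
15–29: 11390 * 0.974 = 11094
30–44: 11414 * 0.983 = 11220
45+: 8458 * 0.961 + 22553 * 0.436 = 8128 + 9833 = 17961
Net migration: 0–14 + 70 → 9344; 15–29 − 180 → 10914; 30–44 + 210 → 11430; 45+ − 270 → 17691
→ [9344, 10914, 11430, 17691]
After projecting period 4:
Births: 10914 * 0.545 = 5948, 11430 * 0.361 = 4126 → total 10074
15–29: 9344 * 0.974 = 9101
30–44: 10914 * 0.983 = 10728
45+: 11430 * 0.961 + 17691 * 0.436 = 10984 + 7713 = 18697
Net migration: 0–14 + 70 → 10144; 15–29 − 180 → 8921; 30–44 + 210 → 10938; 45+ − 270 → 18427
→ [10144, 8921, 10938, 18427]
Dependents (band 0–14 + band 45+) = 10144 + 18427 = 28571; working-age = 19859; ratio = 28571/19859 × 100 = 143.9

143.9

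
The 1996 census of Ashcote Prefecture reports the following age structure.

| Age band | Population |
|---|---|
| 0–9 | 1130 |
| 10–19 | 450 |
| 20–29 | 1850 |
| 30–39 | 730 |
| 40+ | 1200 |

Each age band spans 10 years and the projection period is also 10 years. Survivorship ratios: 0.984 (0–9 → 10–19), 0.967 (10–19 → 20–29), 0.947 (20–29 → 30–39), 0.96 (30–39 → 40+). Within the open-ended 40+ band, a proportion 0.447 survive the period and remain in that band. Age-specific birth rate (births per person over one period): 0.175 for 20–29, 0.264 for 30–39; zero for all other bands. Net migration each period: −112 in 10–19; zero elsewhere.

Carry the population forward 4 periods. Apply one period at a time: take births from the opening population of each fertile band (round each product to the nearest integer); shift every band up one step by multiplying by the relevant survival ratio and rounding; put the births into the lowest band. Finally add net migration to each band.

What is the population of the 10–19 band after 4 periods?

162

Period 1.
Births: 1850 * 0.175 = 324  |  730 * 0.264 = 193 → 517
10–19: 1130 * 0.984 = 1112
20–29: 450 * 0.967 = 435
30–39: 1850 * 0.947 = 1752
40+: 730 * 0.96 + 1200 * 0.447 = 701 + 536 = 1237
Net migration: 10–19 − 112 → 1000
→ [517, 1000, 435, 1752, 1237]
Period 2.
Births: 435 * 0.175 = 76  |  1752 * 0.264 = 463 → 539
10–19: 517 * 0.984 = 509
20–29: 1000 * 0.967 = 967
30–39: 435 * 0.947 = 412
40+: 1752 * 0.96 + 1237 * 0.447 = 1682 + 553 = 2235
Net migration: 10–19 − 112 → 397
→ [539, 397, 967, 412, 2235]
Period 3.
Births: 967 * 0.175 = 169  |  412 * 0.264 = 109 → 278
10–19: 539 * 0.984 = 530
20–29: 397 * 0.967 = 384
30–39: 967 * 0.947 = 916
40+: 412 * 0.96 + 2235 * 0.447 = 396 + 999 = 1395
Net migration: 10–19 − 112 → 418
→ [278, 418, 384, 916, 1395]
Period 4.
Births: 384 * 0.175 = 67  |  916 * 0.264 = 242 → 309
10–19: 278 * 0.984 = 274
20–29: 418 * 0.967 = 404
30–39: 384 * 0.947 = 364
40+: 916 * 0.96 + 1395 * 0.447 = 879 + 624 = 1503
Net migration: 10–19 − 112 → 162
→ [309, 162, 404, 364, 1503]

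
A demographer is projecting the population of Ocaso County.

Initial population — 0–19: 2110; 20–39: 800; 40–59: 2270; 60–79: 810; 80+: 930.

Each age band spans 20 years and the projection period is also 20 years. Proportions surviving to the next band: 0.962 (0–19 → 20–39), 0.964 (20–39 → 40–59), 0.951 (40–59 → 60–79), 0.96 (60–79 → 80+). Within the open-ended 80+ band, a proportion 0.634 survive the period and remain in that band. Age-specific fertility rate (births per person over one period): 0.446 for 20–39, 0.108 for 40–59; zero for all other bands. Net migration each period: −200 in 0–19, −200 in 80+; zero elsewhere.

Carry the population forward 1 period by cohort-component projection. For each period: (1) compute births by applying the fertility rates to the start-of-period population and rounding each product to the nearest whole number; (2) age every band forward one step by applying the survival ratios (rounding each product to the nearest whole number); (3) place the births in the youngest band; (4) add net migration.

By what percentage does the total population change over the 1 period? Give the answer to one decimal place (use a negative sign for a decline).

-5.6

After projecting period 1:
Births: 800 × 0.446 = 357  |  2270 × 0.108 = 245 ⇒ total 602
20–39: 2110 × 0.962 = 2030
40–59: 800 × 0.964 = 771
60–79: 2270 × 0.951 = 2159
80+: 810 × 0.96 + 930 × 0.634 = 778 + 590 = 1368
Net migration: 0–19 − 200 → 402; 80+ − 200 → 1168
Giving 402 / 2030 / 771 / 2159 / 1168.
Total: 6920 → 6530; change = -390; percentage change = -5.6%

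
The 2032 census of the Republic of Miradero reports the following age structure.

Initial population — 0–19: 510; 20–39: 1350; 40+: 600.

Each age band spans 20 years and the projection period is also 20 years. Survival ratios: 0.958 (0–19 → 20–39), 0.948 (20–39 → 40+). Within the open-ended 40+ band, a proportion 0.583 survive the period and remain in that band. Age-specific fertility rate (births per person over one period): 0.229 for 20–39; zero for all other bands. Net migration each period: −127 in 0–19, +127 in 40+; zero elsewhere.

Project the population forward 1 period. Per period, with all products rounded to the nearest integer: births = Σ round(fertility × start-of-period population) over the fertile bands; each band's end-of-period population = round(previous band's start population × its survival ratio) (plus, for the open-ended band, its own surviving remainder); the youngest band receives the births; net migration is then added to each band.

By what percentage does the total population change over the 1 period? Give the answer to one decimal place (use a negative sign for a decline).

Call the bands 1 to 3, youngest first.
[period 1]
Births: 1350 * 0.229 = 309
Band 2: 510 * 0.958 = 489
Band 3: 1350 * 0.948 + 600 * 0.583 = 1280 + 350 = 1630
Net migration: Band 1 − 127 → 182; Band 3 + 127 → 1757
End of period: [182, 489, 1757]
Total: 2460 → 2428; change = -32; percentage change = -1.3%

-1.3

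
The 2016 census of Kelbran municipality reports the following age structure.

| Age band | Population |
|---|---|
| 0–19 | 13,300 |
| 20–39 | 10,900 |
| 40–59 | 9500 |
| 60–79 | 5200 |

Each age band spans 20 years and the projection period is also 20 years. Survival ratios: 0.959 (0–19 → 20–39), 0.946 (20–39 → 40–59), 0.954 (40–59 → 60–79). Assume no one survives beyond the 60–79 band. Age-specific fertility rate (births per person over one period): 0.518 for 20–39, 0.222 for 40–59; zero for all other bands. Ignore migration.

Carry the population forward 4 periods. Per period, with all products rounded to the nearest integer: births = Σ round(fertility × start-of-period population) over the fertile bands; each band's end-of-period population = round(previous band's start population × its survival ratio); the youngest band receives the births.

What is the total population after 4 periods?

27025

(Bands numbered youngest = 1 to oldest = 4.)
[period 1]
Births: 10900 × 0.518 = 5646  |  9500 × 0.222 = 2109 ⇒ total 7755
Band 2: 13300 × 0.959 = 12755
Band 3: 10900 × 0.946 = 10311
Band 4: 9500 × 0.954 = 9063
End of period: [7755, 12755, 10311, 9063]
[period 2]
Births: 12755 × 0.518 = 6607  |  10311 × 0.222 = 2289 ⇒ total 8896
Band 2: 7755 × 0.959 = 7437
Band 3: 12755 × 0.946 = 12066
Band 4: 10311 × 0.954 = 9837
End of period: [8896, 7437, 12066, 9837]
[period 3]
Births: 7437 × 0.518 = 3852  |  12066 × 0.222 = 2679 ⇒ total 6531
Band 2: 8896 × 0.959 = 8531
Band 3: 7437 × 0.946 = 7035
Band 4: 12066 × 0.954 = 11511
End of period: [6531, 8531, 7035, 11511]
[period 4]
Births: 8531 × 0.518 = 4419  |  7035 × 0.222 = 1562 ⇒ total 5981
Band 2: 6531 × 0.959 = 6263
Band 3: 8531 × 0.946 = 8070
Band 4: 7035 × 0.954 = 6711
End of period: [5981, 6263, 8070, 6711]
Total after period 4: 5981 + 6263 + 8070 + 6711 = 27025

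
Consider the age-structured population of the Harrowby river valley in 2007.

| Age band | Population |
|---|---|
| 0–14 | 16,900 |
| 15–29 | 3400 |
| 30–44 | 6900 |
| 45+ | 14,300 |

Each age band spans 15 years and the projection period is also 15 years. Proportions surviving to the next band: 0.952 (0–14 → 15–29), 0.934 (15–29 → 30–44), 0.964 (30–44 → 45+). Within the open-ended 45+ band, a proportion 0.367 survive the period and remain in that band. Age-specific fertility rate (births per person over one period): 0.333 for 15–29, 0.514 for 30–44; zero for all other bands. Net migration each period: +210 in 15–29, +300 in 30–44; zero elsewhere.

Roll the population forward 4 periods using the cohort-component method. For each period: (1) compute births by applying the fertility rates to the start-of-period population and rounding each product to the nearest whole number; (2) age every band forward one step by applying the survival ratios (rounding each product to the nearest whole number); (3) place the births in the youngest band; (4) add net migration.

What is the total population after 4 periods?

31965

Period 1.
Births: 3400 × 0.333 = 1132  |  6900 × 0.514 = 3547 → total 4679
15–29: 16900 × 0.952 = 16089
30–44: 3400 × 0.934 = 3176
45+: 6900 × 0.964 + 14300 × 0.367 = 6652 + 5248 = 11900
Net migration: 15–29 + 210 → 16299; 30–44 + 300 → 3476
End of period: [4679, 16299, 3476, 11900]
Period 2.
Births: 16299 × 0.333 = 5428  |  3476 × 0.514 = 1787 → total 7215
15–29: 4679 × 0.952 = 4454
30–44: 16299 × 0.934 = 15223
45+: 3476 × 0.964 + 11900 × 0.367 = 3351 + 4367 = 7718
Net migration: 15–29 + 210 → 4664; 30–44 + 300 → 15523
End of period: [7215, 4664, 15523, 7718]
Period 3.
Births: 4664 × 0.333 = 1553  |  15523 × 0.514 = 7979 → total 9532
15–29: 7215 × 0.952 = 6869
30–44: 4664 × 0.934 = 4356
45+: 15523 × 0.964 + 7718 × 0.367 = 14964 + 2833 = 17797
Net migration: 15–29 + 210 → 7079; 30–44 + 300 → 4656
End of period: [9532, 7079, 4656, 17797]
Period 4.
Births: 7079 × 0.333 = 2357  |  4656 × 0.514 = 2393 → total 4750
15–29: 9532 × 0.952 = 9074
30–44: 7079 × 0.934 = 6612
45+: 4656 × 0.964 + 17797 × 0.367 = 4488 + 6531 = 11019
Net migration: 15–29 + 210 → 9284; 30–44 + 300 → 6912
End of period: [4750, 9284, 6912, 11019]
Total after period 4: 4750 + 9284 + 6912 + 11019 = 31965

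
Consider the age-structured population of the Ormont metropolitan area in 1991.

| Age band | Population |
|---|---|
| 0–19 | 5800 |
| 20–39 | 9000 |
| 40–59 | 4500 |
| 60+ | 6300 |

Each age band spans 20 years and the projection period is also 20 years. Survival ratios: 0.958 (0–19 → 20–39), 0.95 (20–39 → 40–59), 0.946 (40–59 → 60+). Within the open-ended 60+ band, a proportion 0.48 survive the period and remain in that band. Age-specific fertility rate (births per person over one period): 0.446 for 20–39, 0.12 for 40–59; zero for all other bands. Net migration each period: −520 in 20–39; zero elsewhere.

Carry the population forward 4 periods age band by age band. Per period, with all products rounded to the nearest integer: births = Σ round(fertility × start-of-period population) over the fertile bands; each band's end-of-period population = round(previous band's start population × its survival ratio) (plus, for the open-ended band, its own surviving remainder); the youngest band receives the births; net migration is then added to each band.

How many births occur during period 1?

[period 1]
Births: 9000 × 0.446 = 4014 ; 4500 × 0.12 = 540 → 4554
20–39: 5800 × 0.958 = 5556
40–59: 9000 × 0.95 = 8550
60+: 4500 × 0.946 + 6300 × 0.48 = 4257 + 3024 = 7281
Net migration: 20–39 − 520 → 5036
→ [4554, 5036, 8550, 7281]

4554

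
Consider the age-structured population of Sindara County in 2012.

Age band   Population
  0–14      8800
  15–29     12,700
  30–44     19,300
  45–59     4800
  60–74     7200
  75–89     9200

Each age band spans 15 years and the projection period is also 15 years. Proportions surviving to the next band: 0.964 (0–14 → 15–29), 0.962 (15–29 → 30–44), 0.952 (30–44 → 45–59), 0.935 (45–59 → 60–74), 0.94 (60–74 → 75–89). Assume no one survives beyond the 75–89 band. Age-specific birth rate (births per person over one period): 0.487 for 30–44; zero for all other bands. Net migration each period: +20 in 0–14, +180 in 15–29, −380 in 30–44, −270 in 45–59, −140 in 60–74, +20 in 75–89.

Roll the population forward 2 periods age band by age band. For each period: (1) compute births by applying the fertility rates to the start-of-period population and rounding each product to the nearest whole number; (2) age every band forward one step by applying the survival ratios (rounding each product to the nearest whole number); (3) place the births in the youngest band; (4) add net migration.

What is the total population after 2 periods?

54892

Period 1:
Births: 19300 * 0.487 = 9399
15–29: 8800 * 0.964 = 8483
30–44: 12700 * 0.962 = 12217
45–59: 19300 * 0.952 = 18374
60–74: 4800 * 0.935 = 4488
75–89: 7200 * 0.94 = 6768
Net migration: 0–14 + 20 → 9419; 15–29 + 180 → 8663; 30–44 − 380 → 11837; 45–59 − 270 → 18104; 60–74 − 140 → 4348; 75–89 + 20 → 6788
Giving 9419 / 8663 / 11837 / 18104 / 4348 / 6788.
Period 2:
Births: 11837 * 0.487 = 5765
15–29: 9419 * 0.964 = 9080
30–44: 8663 * 0.962 = 8334
45–59: 11837 * 0.952 = 11269
60–74: 18104 * 0.935 = 16927
75–89: 4348 * 0.94 = 4087
Net migration: 0–14 + 20 → 5785; 15–29 + 180 → 9260; 30–44 − 380 → 7954; 45–59 − 270 → 10999; 60–74 − 140 → 16787; 75–89 + 20 → 4107
Giving 5785 / 9260 / 7954 / 10999 / 16787 / 4107.
Total after period 2: 5785 + 9260 + 7954 + 10999 + 16787 + 4107 = 54892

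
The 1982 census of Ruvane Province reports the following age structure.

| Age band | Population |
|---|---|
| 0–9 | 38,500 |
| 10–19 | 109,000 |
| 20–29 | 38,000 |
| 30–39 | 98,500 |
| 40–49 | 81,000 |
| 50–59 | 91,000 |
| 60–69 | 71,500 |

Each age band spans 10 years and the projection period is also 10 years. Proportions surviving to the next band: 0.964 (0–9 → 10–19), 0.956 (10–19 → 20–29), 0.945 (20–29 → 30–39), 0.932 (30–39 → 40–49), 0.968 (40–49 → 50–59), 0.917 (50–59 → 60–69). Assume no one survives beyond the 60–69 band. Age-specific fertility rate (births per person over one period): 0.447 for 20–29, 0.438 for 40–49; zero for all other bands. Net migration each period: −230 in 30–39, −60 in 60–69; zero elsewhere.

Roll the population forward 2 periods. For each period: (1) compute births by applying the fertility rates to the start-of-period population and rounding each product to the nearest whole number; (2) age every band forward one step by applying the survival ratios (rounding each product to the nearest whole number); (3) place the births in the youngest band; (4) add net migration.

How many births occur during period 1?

Numbering the bands 1..7 from youngest to oldest:
[period 1]
Births: 38000 × 0.447 = 16986, 81000 × 0.438 = 35478 → total 52464
Band 2: 38500 × 0.964 = 37114
Band 3: 109000 × 0.956 = 104204
Band 4: 38000 × 0.945 = 35910
Band 5: 98500 × 0.932 = 91802
Band 6: 81000 × 0.968 = 78408
Band 7: 91000 × 0.917 = 83447
Net migration: Band 4 − 230 → 35680; Band 7 − 60 → 83387
→ [52464, 37114, 104204, 35680, 91802, 78408, 83387]

52464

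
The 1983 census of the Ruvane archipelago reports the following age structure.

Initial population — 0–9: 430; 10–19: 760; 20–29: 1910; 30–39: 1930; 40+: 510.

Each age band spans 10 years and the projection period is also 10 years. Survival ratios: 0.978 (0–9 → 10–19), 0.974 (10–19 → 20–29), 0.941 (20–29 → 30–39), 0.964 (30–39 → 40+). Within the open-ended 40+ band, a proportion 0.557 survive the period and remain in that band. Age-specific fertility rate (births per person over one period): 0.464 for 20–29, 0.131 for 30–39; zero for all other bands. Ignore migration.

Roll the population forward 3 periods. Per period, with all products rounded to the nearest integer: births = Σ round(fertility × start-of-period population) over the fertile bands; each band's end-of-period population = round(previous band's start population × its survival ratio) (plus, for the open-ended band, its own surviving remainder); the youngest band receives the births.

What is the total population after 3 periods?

Let band 1 be 0–9 through band 5 = 40+.
After projecting period 1:
Births: 1910 × 0.464 = 886, 1930 × 0.131 = 253 — total 1139
Band 2: 430 × 0.978 = 421
Band 3: 760 × 0.974 = 740
Band 4: 1910 × 0.941 = 1797
Band 5: 1930 × 0.964 + 510 × 0.557 = 1861 + 284 = 2145
End of period: [1139, 421, 740, 1797, 2145]
After projecting period 2:
Births: 740 × 0.464 = 343, 1797 × 0.131 = 235 — total 578
Band 2: 1139 × 0.978 = 1114
Band 3: 421 × 0.974 = 410
Band 4: 740 × 0.941 = 696
Band 5: 1797 × 0.964 + 2145 × 0.557 = 1732 + 1195 = 2927
End of period: [578, 1114, 410, 696, 2927]
After projecting period 3:
Births: 410 × 0.464 = 190, 696 × 0.131 = 91 — total 281
Band 2: 578 × 0.978 = 565
Band 3: 1114 × 0.974 = 1085
Band 4: 410 × 0.941 = 386
Band 5: 696 × 0.964 + 2927 × 0.557 = 671 + 1630 = 2301
End of period: [281, 565, 1085, 386, 2301]
Total after period 3: 281 + 565 + 1085 + 386 + 2301 = 4618

4618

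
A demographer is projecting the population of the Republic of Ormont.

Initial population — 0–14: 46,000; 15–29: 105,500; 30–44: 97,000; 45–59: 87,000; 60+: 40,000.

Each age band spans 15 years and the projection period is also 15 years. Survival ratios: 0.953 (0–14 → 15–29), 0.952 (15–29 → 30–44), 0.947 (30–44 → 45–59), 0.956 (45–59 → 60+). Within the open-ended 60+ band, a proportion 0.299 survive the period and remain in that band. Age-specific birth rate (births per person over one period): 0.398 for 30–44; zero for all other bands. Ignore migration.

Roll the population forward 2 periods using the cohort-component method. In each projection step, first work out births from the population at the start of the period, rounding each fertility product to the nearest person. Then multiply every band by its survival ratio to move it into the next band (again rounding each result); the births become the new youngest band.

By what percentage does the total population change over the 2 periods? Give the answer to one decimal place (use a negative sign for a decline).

Call the groups 1 to 5, youngest first.
Period 1:
Births: 97000 * 0.398 = 38606
Group 2: 46000 * 0.953 = 43838
Group 3: 105500 * 0.952 = 100436
Group 4: 97000 * 0.947 = 91859
Group 5: 87000 * 0.956 + 40000 * 0.299 = 83172 + 11960 = 95132
Population now: 0–14=38606, 15–29=43838, 30–44=100436, 45–59=91859, 60+=95132
Period 2:
Births: 100436 * 0.398 = 39974
Group 2: 38606 * 0.953 = 36792
Group 3: 43838 * 0.952 = 41734
Group 4: 100436 * 0.947 = 95113
Group 5: 91859 * 0.956 + 95132 * 0.299 = 87817 + 28444 = 116261
Population now: 0–14=39974, 15–29=36792, 30–44=41734, 45–59=95113, 60+=116261
Total: 375500 → 329874; change = -45626; percentage change = -12.2%

-12.2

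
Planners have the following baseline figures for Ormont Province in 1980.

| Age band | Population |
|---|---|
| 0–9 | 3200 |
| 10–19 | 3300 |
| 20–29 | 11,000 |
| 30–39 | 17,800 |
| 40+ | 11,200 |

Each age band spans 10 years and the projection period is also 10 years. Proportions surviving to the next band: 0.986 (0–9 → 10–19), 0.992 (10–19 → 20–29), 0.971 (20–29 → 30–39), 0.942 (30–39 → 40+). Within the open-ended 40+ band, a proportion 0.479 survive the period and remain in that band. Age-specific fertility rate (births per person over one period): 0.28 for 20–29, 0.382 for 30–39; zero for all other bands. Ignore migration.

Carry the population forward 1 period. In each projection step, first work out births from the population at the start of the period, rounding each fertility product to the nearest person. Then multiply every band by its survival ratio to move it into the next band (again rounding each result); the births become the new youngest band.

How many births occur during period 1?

Numbering the bands 1..5 from youngest to oldest:
Period 1.
Births: 11000 × 0.28 = 3080 ; 17800 × 0.382 = 6800 → 9880
Band 2: 3200 × 0.986 = 3155
Band 3: 3300 × 0.992 = 3274
Band 4: 11000 × 0.971 = 10681
Band 5: 17800 × 0.942 + 11200 × 0.479 = 16768 + 5365 = 22133
End of period: [9880, 3155, 3274, 10681, 22133]

9880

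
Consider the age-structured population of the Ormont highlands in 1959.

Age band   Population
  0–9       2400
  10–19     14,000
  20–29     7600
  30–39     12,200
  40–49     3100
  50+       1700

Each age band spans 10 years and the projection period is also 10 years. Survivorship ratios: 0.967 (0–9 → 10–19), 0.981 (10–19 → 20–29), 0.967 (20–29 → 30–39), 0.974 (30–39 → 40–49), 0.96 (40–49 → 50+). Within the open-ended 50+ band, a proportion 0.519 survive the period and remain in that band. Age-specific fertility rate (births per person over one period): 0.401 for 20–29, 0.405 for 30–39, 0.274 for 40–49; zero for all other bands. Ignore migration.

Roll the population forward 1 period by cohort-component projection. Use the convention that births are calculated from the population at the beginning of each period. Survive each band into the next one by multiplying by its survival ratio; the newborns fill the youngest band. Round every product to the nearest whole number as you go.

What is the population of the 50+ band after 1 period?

After projecting period 1:
Births: 7600 × 0.401 = 3048  |  12200 × 0.405 = 4941  |  3100 × 0.274 = 849 — total 8838
10–19: 2400 × 0.967 = 2321
20–29: 14000 × 0.981 = 13734
30–39: 7600 × 0.967 = 7349
40–49: 12200 × 0.974 = 11883
50+: 3100 × 0.96 + 1700 × 0.519 = 2976 + 882 = 3858
→ [8838, 2321, 13734, 7349, 11883, 3858]

3858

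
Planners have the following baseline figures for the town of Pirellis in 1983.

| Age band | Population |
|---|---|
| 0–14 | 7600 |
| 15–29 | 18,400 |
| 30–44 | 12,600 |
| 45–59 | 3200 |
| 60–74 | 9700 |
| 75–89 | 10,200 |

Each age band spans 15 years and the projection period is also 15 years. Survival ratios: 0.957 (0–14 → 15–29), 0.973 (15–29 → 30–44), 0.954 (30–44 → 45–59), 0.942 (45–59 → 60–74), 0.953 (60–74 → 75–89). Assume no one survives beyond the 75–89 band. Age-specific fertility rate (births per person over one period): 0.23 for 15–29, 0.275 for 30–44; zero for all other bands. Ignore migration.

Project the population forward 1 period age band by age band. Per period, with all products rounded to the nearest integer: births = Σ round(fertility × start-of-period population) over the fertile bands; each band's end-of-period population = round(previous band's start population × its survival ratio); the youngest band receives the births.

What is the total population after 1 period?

Period 1.
Births: 18400 × 0.23 = 4232 ; 12600 × 0.275 = 3465 → total 7697
15–29: 7600 × 0.957 = 7273
30–44: 18400 × 0.973 = 17903
45–59: 12600 × 0.954 = 12020
60–74: 3200 × 0.942 = 3014
75–89: 9700 × 0.953 = 9244
Giving 7697 / 7273 / 17903 / 12020 / 3014 / 9244.
Total after period 1: 7697 + 7273 + 17903 + 12020 + 3014 + 9244 = 57151

57151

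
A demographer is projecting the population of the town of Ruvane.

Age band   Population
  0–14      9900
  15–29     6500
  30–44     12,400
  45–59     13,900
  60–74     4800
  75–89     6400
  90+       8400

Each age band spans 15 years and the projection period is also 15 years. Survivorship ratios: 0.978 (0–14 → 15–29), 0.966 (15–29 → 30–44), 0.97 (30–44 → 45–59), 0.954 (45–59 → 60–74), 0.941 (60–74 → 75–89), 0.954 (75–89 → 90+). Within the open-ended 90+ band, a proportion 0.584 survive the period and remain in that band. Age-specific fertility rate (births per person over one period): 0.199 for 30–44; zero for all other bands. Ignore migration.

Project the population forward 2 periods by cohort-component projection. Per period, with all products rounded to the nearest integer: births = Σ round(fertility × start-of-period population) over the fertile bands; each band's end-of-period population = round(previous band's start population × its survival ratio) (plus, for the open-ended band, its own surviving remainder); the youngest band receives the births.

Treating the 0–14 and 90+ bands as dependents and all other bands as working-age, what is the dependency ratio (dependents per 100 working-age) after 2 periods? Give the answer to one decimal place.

28.7

After projecting period 1:
Births: 12400 × 0.199 = 2468
15–29: 9900 × 0.978 = 9682
30–44: 6500 × 0.966 = 6279
45–59: 12400 × 0.97 = 12028
60–74: 13900 × 0.954 = 13261
75–89: 4800 × 0.941 = 4517
90+: 6400 × 0.954 + 8400 × 0.584 = 6106 + 4906 = 11012
Giving 2468 / 9682 / 6279 / 12028 / 13261 / 4517 / 11012.
After projecting period 2:
Births: 6279 × 0.199 = 1250
15–29: 2468 × 0.978 = 2414
30–44: 9682 × 0.966 = 9353
45–59: 6279 × 0.97 = 6091
60–74: 12028 × 0.954 = 11475
75–89: 13261 × 0.941 = 12479
90+: 4517 × 0.954 + 11012 × 0.584 = 4309 + 6431 = 10740
Giving 1250 / 2414 / 9353 / 6091 / 11475 / 12479 / 10740.
Dependents (band 0–14 + band 90+) = 1250 + 10740 = 11990; working-age = 41812; ratio = 11990/41812 × 100 = 28.7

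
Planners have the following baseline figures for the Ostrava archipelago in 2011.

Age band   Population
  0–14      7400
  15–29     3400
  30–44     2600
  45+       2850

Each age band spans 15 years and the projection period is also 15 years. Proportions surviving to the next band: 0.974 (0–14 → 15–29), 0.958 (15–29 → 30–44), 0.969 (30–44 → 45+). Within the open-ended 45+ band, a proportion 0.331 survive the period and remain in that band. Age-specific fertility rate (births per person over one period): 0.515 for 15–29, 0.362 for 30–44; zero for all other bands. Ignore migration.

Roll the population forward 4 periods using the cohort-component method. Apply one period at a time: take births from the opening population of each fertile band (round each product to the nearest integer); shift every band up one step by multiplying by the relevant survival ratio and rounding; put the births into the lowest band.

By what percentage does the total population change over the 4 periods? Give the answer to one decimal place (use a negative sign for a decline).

3.4

Numbering the groups 1..4 from youngest to oldest:
[period 1]
Births: 3400 × 0.515 = 1751  |  2600 × 0.362 = 941 → total 2692
Group 2: 7400 × 0.974 = 7208
Group 3: 3400 × 0.958 = 3257
Group 4: 2600 × 0.969 + 2850 × 0.331 = 2519 + 943 = 3462
End of period: [2692, 7208, 3257, 3462]
[period 2]
Births: 7208 × 0.515 = 3712  |  3257 × 0.362 = 1179 → total 4891
Group 2: 2692 × 0.974 = 2622
Group 3: 7208 × 0.958 = 6905
Group 4: 3257 × 0.969 + 3462 × 0.331 = 3156 + 1146 = 4302
End of period: [4891, 2622, 6905, 4302]
[period 3]
Births: 2622 × 0.515 = 1350  |  6905 × 0.362 = 2500 → total 3850
Group 2: 4891 × 0.974 = 4764
Group 3: 2622 × 0.958 = 2512
Group 4: 6905 × 0.969 + 4302 × 0.331 = 6691 + 1424 = 8115
End of period: [3850, 4764, 2512, 8115]
[period 4]
Births: 4764 × 0.515 = 2453  |  2512 × 0.362 = 909 → total 3362
Group 2: 3850 × 0.974 = 3750
Group 3: 4764 × 0.958 = 4564
Group 4: 2512 × 0.969 + 8115 × 0.331 = 2434 + 2686 = 5120
End of period: [3362, 3750, 4564, 5120]
Total: 16250 → 16796; change = 546; percentage change = 3.4%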